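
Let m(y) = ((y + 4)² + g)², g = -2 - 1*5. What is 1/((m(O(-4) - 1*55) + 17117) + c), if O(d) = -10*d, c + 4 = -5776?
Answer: 1/24333 ≈ 4.1096e-5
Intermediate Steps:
c = -5780 (c = -4 - 5776 = -5780)
g = -7 (g = -2 - 5 = -7)
m(y) = (-7 + (4 + y)²)² (m(y) = ((y + 4)² - 7)² = ((4 + y)² - 7)² = (-7 + (4 + y)²)²)
1/((m(O(-4) - 1*55) + 17117) + c) = 1/(((-7 + (4 + (-10*(-4) - 1*55))²)² + 17117) - 5780) = 1/(((-7 + (4 + (40 - 55))²)² + 17117) - 5780) = 1/(((-7 + (4 - 15)²)² + 17117) - 5780) = 1/(((-7 + (-11)²)² + 17117) - 5780) = 1/(((-7 + 121)² + 17117) - 5780) = 1/((114² + 17117) - 5780) = 1/((12996 + 17117) - 5780) = 1/(30113 - 5780) = 1/24333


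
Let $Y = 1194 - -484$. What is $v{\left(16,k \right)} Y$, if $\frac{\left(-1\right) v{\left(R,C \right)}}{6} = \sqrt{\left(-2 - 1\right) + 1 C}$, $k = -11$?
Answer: $- 10068 i \sqrt{14} \approx - 37671.0 i$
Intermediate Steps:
$Y = 1678$ ($Y = 1194 + 484 = 1678$)
$v{\left(R,C \right)} = - 6 \sqrt{-3 + C}$ ($v{\left(R,C \right)} = - 6 \sqrt{\left(-2 - 1\right) + 1 C} = - 6 \sqrt{-3 + C}$)
$v{\left(16,k \right)} Y = - 6 \sqrt{-3 - 11} \cdot 1678 = - 6 \sqrt{-14} \cdot 1678 = - 6 i \sqrt{14} \cdot 1678 = - 10068 i \sqrt{14}$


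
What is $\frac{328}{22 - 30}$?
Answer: $-41$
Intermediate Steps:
$\frac{328}{22 - 30} = \frac{328}{-8} = 328 \left(- \frac{1}{8}\right) = -41$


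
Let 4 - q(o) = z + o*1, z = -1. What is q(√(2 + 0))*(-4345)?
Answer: -21725 + 4345*√2 ≈ -15580.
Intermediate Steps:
q(o) = 5 - o (q(o) = 4 - (-1 + o*1) = 4 - (-1 + o) = 4 + (1 - o) = 5 - o)
q(√(2 + 0))*(-4345) = (5 - √(2 + 0))*(-4345) = (5 - √2)*(-4345) = -21725 + 4345*√2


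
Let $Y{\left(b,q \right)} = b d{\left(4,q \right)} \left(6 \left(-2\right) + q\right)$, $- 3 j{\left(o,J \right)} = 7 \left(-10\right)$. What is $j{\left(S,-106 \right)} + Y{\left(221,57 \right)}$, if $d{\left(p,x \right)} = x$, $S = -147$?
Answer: $\frac{1700665}{3} \approx 5.6689 \cdot 10^{5}$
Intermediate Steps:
$j{\left(o,J \right)} = \frac{70}{3}$ ($j{\left(o,J \right)} = - \frac{7 \left(-10\right)}{3} = \left(- \frac{1}{3}\right) \left(-70\right) = \frac{70}{3}$)
$Y{\left(b,q \right)} = b q \left(-12 + q\right)$ ($Y{\left(b,q \right)} = b q \left(6 \left(-2\right) + q\right) = b q \left(-12 + q\right)$)
$j{\left(S,-106 \right)} + Y{\left(221,57 \right)} = \frac{70}{3} + 221 \cdot 57 \left(-12 + 57\right) = \frac{70}{3} + 221 \cdot 57 \cdot 45 = \frac{70}{3} + 566865 = \frac{1700665}{3}$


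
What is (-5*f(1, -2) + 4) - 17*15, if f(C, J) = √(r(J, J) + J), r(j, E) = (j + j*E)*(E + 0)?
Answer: -251 - 5*I*√6 ≈ -251.0 - 12.247*I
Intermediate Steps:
r(j, E) = E*(j + E*j) (r(j, E) = (j + E*j)*E = E*(j + E*j))
f(C, J) = √(J + J²*(1 + J)) (f(C, J) = √(J*J*(1 + J) + J) = √(J²*(1 + J) + J) = √(J + J²*(1 + J)))
(-5*f(1, -2) + 4) - 17*15 = (-5*I*√2*√(1 - 2*(1 - 2)) + 4) - 17*15 = (-5*I*√2*√(1 - 2*(-1)) + 4) - 255 = (-5*I*√2*√(1 + 2) + 4) - 255 = (-5*I*√6 + 4) - 255 = (4 - 5*I*√6) - 255 = -251 - 5*I*√6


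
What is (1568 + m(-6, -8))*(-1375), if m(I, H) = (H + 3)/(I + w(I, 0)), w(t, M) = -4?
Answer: -4313375/2 ≈ -2.1567e+6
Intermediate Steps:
m(I, H) = (3 + H)/(-4 + I) (m(I, H) = (H + 3)/(I - 4) = (3 + H)/(-4 + I))
(1568 + m(-6, -8))*(-1375) = (1568 + (3 - 8)/(-4 - 6))*(-1375) = (1568 - 5/(-10))*(-1375) = (1568 - ⅒*(-5))*(-1375) = (1568 + ½)*(-1375) = (3137/2)*(-1375) = -4313375/2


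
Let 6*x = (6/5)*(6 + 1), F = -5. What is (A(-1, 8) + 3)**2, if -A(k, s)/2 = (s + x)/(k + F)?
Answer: 8464/225 ≈ 37.618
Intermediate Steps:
x = 7/5 (x = ((6/5)*(6 + 1))/6 = ((6*(1/5))*7)/6 = ((6/5)*7)/6 = (1/6)*(42/5) = 7/5 ≈ 1.4000)
A(k, s) = -2*(7/5 + s)/(-5 + k) (A(k, s) = -2*(s + 7/5)/(k - 5) = -2*(7/5 + s)/(-5 + k))
(A(-1, 8) + 3)**2 = (2*(-7 - 5*8)/(5*(-5 - 1)) + 3)**2 = ((2/5)*(-7 - 40)/(-6) + 3)**2 = ((2/5)*(-1/6)*(-47) + 3)**2 = (47/15 + 3)**2 = (92/15)**2 = 8464/225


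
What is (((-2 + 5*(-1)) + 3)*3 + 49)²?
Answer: 1369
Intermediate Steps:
(((-2 + 5*(-1)) + 3)*3 + 49)² = (((-2 - 5) + 3)*3 + 49)² = ((-7 + 3)*3 + 49)² = (-4*3 + 49)² = (-12 + 49)² = 37² = 1369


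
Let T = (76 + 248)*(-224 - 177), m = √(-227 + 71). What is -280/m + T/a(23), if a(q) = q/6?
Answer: -779544/23 + 140*I*√39/39 ≈ -33893.0 + 22.418*I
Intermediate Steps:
a(q) = q/6 (a(q) = q*(⅙) = q/6)
m = 2*I*√39 (m = √(-156) = 2*I*√39 ≈ 12.49*I)
T = -129924 (T = 324*(-401) = -129924)
-280/m + T/a(23) = -280*(-I*√39/78) - 129924/((⅙)*23) = -(-140)*I*√39/39 - 129924/23/6 = 140*I*√39/39 - 129924*6/23 = 140*I*√39/39 - 779544/23 = -779544/23 + 140*I*√39/39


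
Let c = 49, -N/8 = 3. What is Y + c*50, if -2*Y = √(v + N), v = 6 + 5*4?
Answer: 2450 - √2/2 ≈ 2449.3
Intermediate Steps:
N = -24 (N = -8*3 = -24)
v = 26 (v = 6 + 20 = 26)
Y = -√2/2 (Y = -√(26 - 24)/2 = -√2/2 ≈ -0.70711)
Y + c*50 = -√2/2 + 49*50 = -√2/2 + 2450 = 2450 - √2/2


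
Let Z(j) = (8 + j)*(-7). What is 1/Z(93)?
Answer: -1/707 ≈ -0.0014144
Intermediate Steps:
Z(j) = -56 - 7*j
1/Z(93) = 1/(-56 - 7*93) = 1/(-56 - 651) = 1/(-707) = -1/707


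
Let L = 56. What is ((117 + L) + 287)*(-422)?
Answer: -194120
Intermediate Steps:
((117 + L) + 287)*(-422) = ((117 + 56) + 287)*(-422) = (173 + 287)*(-422) = 460*(-422) = -194120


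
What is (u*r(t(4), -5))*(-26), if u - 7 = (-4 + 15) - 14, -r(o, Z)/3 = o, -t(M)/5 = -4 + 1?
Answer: 4680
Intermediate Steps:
t(M) = 15 (t(M) = -5*(-4 + 1) = -5*(-3) = 15)
r(o, Z) = -3*o
u = 4 (u = 7 + ((-4 + 15) - 14) = 7 + (11 - 14) = 7 - 3 = 4)
(u*r(t(4), -5))*(-26) = (4*(-3*15))*(-26) = (4*(-45))*(-26) = -180*(-26) = 4680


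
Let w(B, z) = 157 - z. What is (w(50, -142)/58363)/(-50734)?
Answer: -299/2960988442 ≈ -1.0098e-7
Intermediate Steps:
(w(50, -142)/58363)/(-50734) = ((157 - 1*(-142))/58363)/(-50734) = ((157 + 142)*(1/58363))*(-1/50734) = (299*(1/58363))*(-1/50734) = (299/58363)*(-1/50734) = -299/2960988442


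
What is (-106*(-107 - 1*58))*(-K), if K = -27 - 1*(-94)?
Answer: -1171830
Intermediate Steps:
K = 67 (K = -27 + 94 = 67)
(-106*(-107 - 1*58))*(-K) = (-106*(-107 - 1*58))*(-1*67) = -106*(-107 - 58)*(-67) = -106*(-165)*(-67) = 17490*(-67) = -1171830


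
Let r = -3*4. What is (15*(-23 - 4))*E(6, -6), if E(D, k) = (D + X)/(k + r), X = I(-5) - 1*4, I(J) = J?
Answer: -135/2 ≈ -67.500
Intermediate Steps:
r = -12
X = -9 (X = -5 - 1*4 = -5 - 4 = -9)
E(D, k) = (-9 + D)/(-12 + k) (E(D, k) = (D - 9)/(k - 12) = (-9 + D)/(-12 + k))
(15*(-23 - 4))*E(6, -6) = (15*(-23 - 4))*((-9 + 6)/(-12 - 6)) = (15*(-27))*(-3/(-18)) = -(-45)*(-3)/2 = -405*⅙ = -135/2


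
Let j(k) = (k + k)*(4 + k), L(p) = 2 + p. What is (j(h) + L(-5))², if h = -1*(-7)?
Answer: 22801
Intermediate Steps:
h = 7
j(k) = 2*k*(4 + k) (j(k) = (2*k)*(4 + k) = 2*k*(4 + k))
(j(h) + L(-5))² = (2*7*(4 + 7) + (2 - 5))² = (2*7*11 - 3)² = (154 - 3)² = 151² = 22801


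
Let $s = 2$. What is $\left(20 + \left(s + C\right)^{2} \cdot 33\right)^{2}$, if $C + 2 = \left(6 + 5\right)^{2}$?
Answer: $233456147929$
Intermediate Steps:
$C = 119$ ($C = -2 + \left(6 + 5\right)^{2} = -2 + 11^{2} = -2 + 121 = 119$)
$\left(20 + \left(s + C\right)^{2} \cdot 33\right)^{2} = \left(20 + \left(2 + 119\right)^{2} \cdot 33\right)^{2} = \left(20 + 121^{2} \cdot 33\right)^{2} = \left(20 + 14641 \cdot 33\right)^{2} = \left(20 + 483153\right)^{2} = 483173^{2} = 233456147929$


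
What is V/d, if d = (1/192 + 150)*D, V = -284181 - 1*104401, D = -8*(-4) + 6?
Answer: -37303872/547219 ≈ -68.170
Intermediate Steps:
D = 38 (D = 32 + 6 = 38)
V = -388582 (V = -284181 - 104401 = -388582)
d = 547219/96 (d = (1/192 + 150)*38 = (28801/192)*38 = 547219/96 ≈ 5700.2)
V/d = -388582/547219/96 = -388582*96/547219 = -37303872/547219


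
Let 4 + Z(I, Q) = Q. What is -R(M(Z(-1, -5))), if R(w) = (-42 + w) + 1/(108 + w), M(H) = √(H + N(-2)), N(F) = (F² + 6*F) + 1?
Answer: 122613/2920 - 11679*I/2920 ≈ 41.991 - 3.9997*I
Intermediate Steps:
N(F) = 1 + F² + 6*F
Z(I, Q) = -4 + Q
M(H) = √(-7 + H) (M(H) = √(H + (1 + (-2)² + 6*(-2))) = √(H + (1 + 4 - 12)) = √(H - 7) = √(-7 + H))
R(w) = -42 + w + 1/(108 + w)
-R(M(Z(-1, -5))) = -(-4535 + (√(-7 + (-4 - 5)))² + 66*√(-7 + (-4 - 5)))/(108 + √(-7 + (-4 - 5))) = -(-4535 + (√(-7 - 9))² + 66*√(-7 - 9))/(108 + √(-7 - 9)) = -(-4535 + (√(-16))² + 66*√(-16))/(108 + √(-16)) = -(-4535 + (4*I)² + 66*(4*I))/(108 + 4*I) = -(108 - 4*I)/11680*(-4535 - 16 + 264*I) = -(108 - 4*I)/11680*(-4551 + 264*I) = -(-4551 + 264*I)*(108 - 4*I)/11680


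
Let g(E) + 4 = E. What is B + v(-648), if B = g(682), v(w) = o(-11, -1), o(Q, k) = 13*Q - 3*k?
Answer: 538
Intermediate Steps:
o(Q, k) = -3*k + 13*Q
v(w) = -140 (v(w) = -3*(-1) + 13*(-11) = 3 - 143 = -140)
g(E) = -4 + E
B = 678 (B = -4 + 682 = 678)
B + v(-648) = 678 - 140 = 538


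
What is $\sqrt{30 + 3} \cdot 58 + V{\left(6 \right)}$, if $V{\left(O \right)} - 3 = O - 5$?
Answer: $4 + 58 \sqrt{33} \approx 337.18$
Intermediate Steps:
$V{\left(O \right)} = -2 + O$ ($V{\left(O \right)} = 3 + \left(O - 5\right) = 3 + \left(-5 + O\right) = -2 + O$)
$\sqrt{30 + 3} \cdot 58 + V{\left(6 \right)} = \sqrt{30 + 3} \cdot 58 + \left(-2 + 6\right) = \sqrt{33} \cdot 58 + 4 = 58 \sqrt{33} + 4 = 4 + 58 \sqrt{33}$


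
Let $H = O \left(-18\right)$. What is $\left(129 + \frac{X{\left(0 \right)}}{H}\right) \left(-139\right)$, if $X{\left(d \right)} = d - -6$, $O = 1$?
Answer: $- \frac{53654}{3} \approx -17885.0$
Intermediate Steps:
$H = -18$ ($H = 1 \left(-18\right) = -18$)
$X{\left(d \right)} = 6 + d$ ($X{\left(d \right)} = d + 6 = 6 + d$)
$\left(129 + \frac{X{\left(0 \right)}}{H}\right) \left(-139\right) = \left(129 + \frac{6 + 0}{-18}\right) \left(-139\right) = \left(129 + 6 \left(- \frac{1}{18}\right)\right) \left(-139\right) = \left(129 - \frac{1}{3}\right) \left(-139\right) = \frac{386}{3} \left(-139\right) = - \frac{53654}{3}$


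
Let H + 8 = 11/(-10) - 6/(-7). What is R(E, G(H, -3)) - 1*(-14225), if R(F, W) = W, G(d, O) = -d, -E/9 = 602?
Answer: 996327/70 ≈ 14233.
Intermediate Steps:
H = -577/70 (H = -8 + (11/(-10) - 6/(-7)) = -8 + (11*(-⅒) - 6*(-⅐)) = -8 + (-11/10 + 6/7) = -8 - 17/70 = -577/70 ≈ -8.2429)
E = -5418 (E = -9*602 = -5418)
R(E, G(H, -3)) - 1*(-14225) = -1*(-577/70) - 1*(-14225) = 577/70 + 14225 = 996327/70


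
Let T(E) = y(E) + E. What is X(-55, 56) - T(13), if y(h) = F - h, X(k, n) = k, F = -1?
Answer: -54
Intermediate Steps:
y(h) = -1 - h
T(E) = -1 (T(E) = (-1 - E) + E = -1)
X(-55, 56) - T(13) = -55 - 1*(-1) = -55 + 1 = -54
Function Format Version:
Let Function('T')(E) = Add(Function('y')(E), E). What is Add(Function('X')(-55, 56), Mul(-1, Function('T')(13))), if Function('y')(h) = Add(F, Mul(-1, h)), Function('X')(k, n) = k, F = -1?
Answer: -54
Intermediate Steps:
Function('y')(h) = Add(-1, Mul(-1, h))
Function('T')(E) = -1 (Function('T')(E) = Add(Add(-1, Mul(-1, E)), E) = -1)
Add(Function('X')(-55, 56), Mul(-1, Function('T')(13))) = Add(-55, Mul(-1, -1)) = Add(-55, 1) = -54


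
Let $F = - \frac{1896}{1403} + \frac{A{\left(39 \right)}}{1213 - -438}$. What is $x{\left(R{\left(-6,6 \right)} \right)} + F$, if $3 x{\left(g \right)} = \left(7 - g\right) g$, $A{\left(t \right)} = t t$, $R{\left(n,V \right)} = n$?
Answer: $- \frac{4709347}{178181} \approx -26.43$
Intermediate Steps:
$A{\left(t \right)} = t^{2}$
$x{\left(g \right)} = \frac{g \left(7 - g\right)}{3}$ ($x{\left(g \right)} = \frac{\left(7 - g\right) g}{3} = \frac{g \left(7 - g\right)}{3}$)
$F = - \frac{76641}{178181}$ ($F = - \frac{1896}{1403} + \frac{39^{2}}{1213 - -438} = \left(-1896\right) \frac{1}{1403} + \frac{1521}{1213 + 438} = - \frac{1896}{1403} + \frac{1521}{1651} = - \frac{1896}{1403} + 1521 \cdot \frac{1}{1651} = - \frac{1896}{1403} + \frac{117}{127} = - \frac{76641}{178181} \approx -0.43013$)
$x{\left(R{\left(-6,6 \right)} \right)} + F = \frac{1}{3} \left(-6\right) \left(7 - -6\right) - \frac{76641}{178181} = \frac{1}{3} \left(-6\right) \left(7 + 6\right) - \frac{76641}{178181} = \frac{1}{3} \left(-6\right) 13 - \frac{76641}{178181} = -26 - \frac{76641}{178181} = - \frac{4709347}{178181}$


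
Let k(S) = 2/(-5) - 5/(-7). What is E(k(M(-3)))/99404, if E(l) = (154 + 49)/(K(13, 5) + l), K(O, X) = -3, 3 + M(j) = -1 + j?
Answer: -7105/9343976 ≈ -0.00076038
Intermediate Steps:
M(j) = -4 + j (M(j) = -3 + (-1 + j) = -4 + j)
k(S) = 11/35 (k(S) = 2*(-⅕) - 5*(-⅐) = -⅖ + 5/7 = 11/35)
E(l) = 203/(-3 + l) (E(l) = (154 + 49)/(-3 + l) = 203/(-3 + l))
E(k(M(-3)))/99404 = (203/(-3 + 11/35))/99404 = (203/(-94/35))*(1/99404) = (203*(-35/94))*(1/99404) = -7105/94*1/99404 = -7105/9343976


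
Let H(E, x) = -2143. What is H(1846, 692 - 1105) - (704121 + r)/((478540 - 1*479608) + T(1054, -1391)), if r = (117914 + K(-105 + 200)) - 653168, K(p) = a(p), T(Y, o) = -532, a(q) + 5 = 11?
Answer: -3259927/1600 ≈ -2037.5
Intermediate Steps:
a(q) = 6 (a(q) = -5 + 11 = 6)
K(p) = 6
r = -535248 (r = (117914 + 6) - 653168 = 117920 - 653168 = -535248)
H(1846, 692 - 1105) - (704121 + r)/((478540 - 1*479608) + T(1054, -1391)) = -2143 - (704121 - 535248)/((478540 - 1*479608) - 532) = -2143 - 168873/((478540 - 479608) - 532) = -2143 - 168873/(-1068 - 532) = -2143 - 168873/(-1600) = -2143 - 168873*(-1)/1600 = -2143 - 1*(-168873/1600) = -2143 + 168873/1600 = -3259927/1600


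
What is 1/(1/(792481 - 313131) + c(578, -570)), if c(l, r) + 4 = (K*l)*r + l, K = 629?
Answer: -479350/99335588332099 ≈ -4.8256e-9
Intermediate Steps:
c(l, r) = -4 + l + 629*l*r (c(l, r) = -4 + ((629*l)*r + l) = -4 + (629*l*r + l) = -4 + (l + 629*l*r) = -4 + l + 629*l*r)
1/(1/(792481 - 313131) + c(578, -570)) = 1/(1/(792481 - 313131) + (-4 + 578 + 629*578*(-570))) = 1/(1/479350 + (-4 + 578 - 207230340)) = 1/(1/479350 - 207229766) = 1/(-99335588332099/479350) = -479350/99335588332099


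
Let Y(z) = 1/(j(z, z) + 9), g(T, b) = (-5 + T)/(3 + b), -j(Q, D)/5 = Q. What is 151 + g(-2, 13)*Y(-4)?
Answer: 70057/464 ≈ 150.98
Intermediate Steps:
j(Q, D) = -5*Q
g(T, b) = (-5 + T)/(3 + b)
Y(z) = 1/(9 - 5*z) (Y(z) = 1/(-5*z + 9) = 1/(9 - 5*z))
151 + g(-2, 13)*Y(-4) = 151 + ((-5 - 2)/(3 + 13))*(-1/(-9 + 5*(-4))) = 151 + (-7/16)*(-1/(-9 - 20)) = 151 + ((1/16)*(-7))*(-1/(-29)) = 151 - (-7)*(-1)/(16*29) = 151 - 7/16*1/29 = 151 - 7/464 = 70057/464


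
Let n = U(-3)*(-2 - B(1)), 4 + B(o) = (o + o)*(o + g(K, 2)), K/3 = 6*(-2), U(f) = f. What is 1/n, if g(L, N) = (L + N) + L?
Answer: -1/420 ≈ -0.0023810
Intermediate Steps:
K = -36 (K = 3*(6*(-2)) = 3*(-12) = -36)
g(L, N) = N + 2*L
B(o) = -4 + 2*o*(-70 + o) (B(o) = -4 + (o + o)*(o + (2 + 2*(-36))) = -4 + (2*o)*(o + (2 - 72)) = -4 + (2*o)*(o - 70) = -4 + (2*o)*(-70 + o) = -4 + 2*o*(-70 + o))
n = -420 (n = -3*(-2 - (-4 - 140*1 + 2*1**2)) = -3*(-2 - (-4 - 140 + 2*1)) = -3*(-2 - (-4 - 140 + 2)) = -3*(-2 - 1*(-142)) = -3*(-2 + 142) = -3*140 = -420)
1/n = 1/(-420) = -1/420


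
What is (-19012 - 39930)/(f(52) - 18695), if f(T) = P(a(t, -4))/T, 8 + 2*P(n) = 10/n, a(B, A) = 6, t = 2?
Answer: 18389904/5832859 ≈ 3.1528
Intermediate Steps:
P(n) = -4 + 5/n (P(n) = -4 + (10/n)/2 = -4 + 5/n)
f(T) = -19/(6*T) (f(T) = (-4 + 5/6)/T = (-4 + 5*(⅙))/T = (-4 + ⅚)/T = -19/(6*T))
(-19012 - 39930)/(f(52) - 18695) = (-19012 - 39930)/(-19/6/52 - 18695) = -58942/(-19/6*1/52 - 18695) = -58942/(-19/312 - 18695) = -58942/(-5832859/312) = -58942*(-312/5832859) = 18389904/5832859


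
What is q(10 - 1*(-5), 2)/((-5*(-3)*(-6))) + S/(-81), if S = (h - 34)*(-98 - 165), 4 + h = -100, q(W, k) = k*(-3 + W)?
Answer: -60526/135 ≈ -448.34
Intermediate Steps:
h = -104 (h = -4 - 100 = -104)
S = 36294 (S = (-104 - 34)*(-98 - 165) = -138*(-263) = 36294)
q(10 - 1*(-5), 2)/((-5*(-3)*(-6))) + S/(-81) = (2*(-3 + (10 - 1*(-5))))/((-5*(-3)*(-6))) + 36294/(-81) = (2*(-3 + (10 + 5)))/((15*(-6))) + 36294*(-1/81) = (2*(-3 + 15))/(-90) - 12098/27 = (2*12)*(-1/90) - 12098/27 = 24*(-1/90) - 12098/27 = -4/15 - 12098/27 = -60526/135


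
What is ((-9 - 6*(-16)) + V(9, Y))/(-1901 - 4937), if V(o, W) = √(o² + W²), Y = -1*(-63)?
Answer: -87/6838 - 45*√2/6838 ≈ -0.022030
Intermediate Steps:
Y = 63
V(o, W) = √(W² + o²)
((-9 - 6*(-16)) + V(9, Y))/(-1901 - 4937) = ((-9 - 6*(-16)) + √(63² + 9²))/(-1901 - 4937) = ((-9 + 96) + √(3969 + 81))/(-6838) = (87 + √4050)*(-1/6838) = (87 + 45*√2)*(-1/6838) = -87/6838 - 45*√2/6838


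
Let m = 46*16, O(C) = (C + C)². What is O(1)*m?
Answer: 2944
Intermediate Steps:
O(C) = 4*C² (O(C) = (2*C)² = 4*C²)
m = 736
O(1)*m = (4*1²)*736 = (4*1)*736 = 4*736 = 2944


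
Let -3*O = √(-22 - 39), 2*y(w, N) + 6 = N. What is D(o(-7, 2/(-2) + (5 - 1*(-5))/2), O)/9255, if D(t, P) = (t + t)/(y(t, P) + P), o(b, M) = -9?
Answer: 72/299245 - 12*I*√61/299245 ≈ 0.00024061 - 0.0003132*I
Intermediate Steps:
y(w, N) = -3 + N/2
O = -I*√61/3 (O = -√(-22 - 39)/3 = -I*√61/3 ≈ -2.6034*I)
D(t, P) = 2*t/(-3 + 3*P/2) (D(t, P) = (t + t)/((-3 + P/2) + P) = (2*t)/(-3 + 3*P/2) = 2*t/(-3 + 3*P/2))
D(o(-7, 2/(-2) + (5 - 1*(-5))/2), O)/9255 = ((4/3)*(-9)/(-2 - I*√61/3))/9255 = -12/(-2 - I*√61/3)*(1/9255) = -4/(3085*(-2 - I*√61/3))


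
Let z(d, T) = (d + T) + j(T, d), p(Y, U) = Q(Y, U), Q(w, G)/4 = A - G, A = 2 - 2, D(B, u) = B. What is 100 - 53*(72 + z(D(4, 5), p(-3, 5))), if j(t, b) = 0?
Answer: -2868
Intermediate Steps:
A = 0
Q(w, G) = -4*G (Q(w, G) = 4*(0 - G) = 4*(-G) = -4*G)
p(Y, U) = -4*U
z(d, T) = T + d (z(d, T) = (d + T) + 0 = (T + d) + 0 = T + d)
100 - 53*(72 + z(D(4, 5), p(-3, 5))) = 100 - 53*(72 + (-4*5 + 4)) = 100 - 53*(72 + (-20 + 4)) = 100 - 53*(72 - 16) = 100 - 53*56 = 100 - 2968 = -2868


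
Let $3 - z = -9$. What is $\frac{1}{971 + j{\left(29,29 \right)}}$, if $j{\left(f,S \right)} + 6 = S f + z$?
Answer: $\frac{1}{1818} \approx 0.00055005$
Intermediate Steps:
$z = 12$ ($z = 3 - -9 = 3 + 9 = 12$)
$j{\left(f,S \right)} = 6 + S f$ ($j{\left(f,S \right)} = -6 + \left(S f + 12\right) = -6 + \left(12 + S f\right) = 6 + S f$)
$\frac{1}{971 + j{\left(29,29 \right)}} = \frac{1}{971 + \left(6 + 29 \cdot 29\right)} = \frac{1}{971 + \left(6 + 841\right)} = \frac{1}{971 + 847} = \frac{1}{1818}$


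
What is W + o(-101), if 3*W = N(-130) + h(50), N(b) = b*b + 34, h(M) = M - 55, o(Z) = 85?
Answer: 5728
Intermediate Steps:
h(M) = -55 + M
N(b) = 34 + b² (N(b) = b² + 34 = 34 + b²)
W = 5643 (W = ((34 + (-130)²) + (-55 + 50))/3 = ((34 + 16900) - 5)/3 = (16934 - 5)/3 = (⅓)*16929 = 5643)
W + o(-101) = 5643 + 85 = 5728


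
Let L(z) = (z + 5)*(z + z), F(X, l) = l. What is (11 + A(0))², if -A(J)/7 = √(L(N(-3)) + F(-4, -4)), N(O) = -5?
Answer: (11 - 14*I)² ≈ -75.0 - 308.0*I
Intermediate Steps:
L(z) = 2*z*(5 + z) (L(z) = (5 + z)*(2*z) = 2*z*(5 + z))
A(J) = -14*I (A(J) = -7*√(2*(-5)*(5 - 5) - 4) = -7*√(2*(-5)*0 - 4) = -7*√(0 - 4) = -14*I)
(11 + A(0))² = (11 - 14*I)²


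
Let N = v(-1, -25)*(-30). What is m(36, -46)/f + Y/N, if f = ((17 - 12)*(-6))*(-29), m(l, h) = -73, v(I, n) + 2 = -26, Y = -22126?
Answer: -107283/4060 ≈ -26.424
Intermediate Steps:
v(I, n) = -28 (v(I, n) = -2 - 26 = -28)
N = 840 (N = -28*(-30) = 840)
f = 870 (f = (5*(-6))*(-29) = -30*(-29) = 870)
m(36, -46)/f + Y/N = -73/870 - 22126/840 = -73*1/870 - 22126*1/840 = -73/870 - 11063/420 = -107283/4060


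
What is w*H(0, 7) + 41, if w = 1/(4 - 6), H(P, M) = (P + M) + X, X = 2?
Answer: 73/2 ≈ 36.500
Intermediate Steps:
H(P, M) = 2 + M + P (H(P, M) = (P + M) + 2 = (M + P) + 2 = 2 + M + P)
w = -1/2 (w = 1/(-2) = -1/2 ≈ -0.50000)
w*H(0, 7) + 41 = -(2 + 7 + 0)/2 + 41 = -1/2*9 + 41 = -9/2 + 41 = 73/2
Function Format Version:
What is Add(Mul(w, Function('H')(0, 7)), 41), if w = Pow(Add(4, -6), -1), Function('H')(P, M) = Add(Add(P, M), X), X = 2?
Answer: Rational(73, 2) ≈ 36.500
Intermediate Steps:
Function('H')(P, M) = Add(2, M, P) (Function('H')(P, M) = Add(Add(P, M), 2) = Add(Add(M, P), 2) = Add(2, M, P))
w = Rational(-1, 2) (w = Pow(-2, -1) = Rational(-1, 2) ≈ -0.50000)
Add(Mul(w, Function('H')(0, 7)), 41) = Add(Mul(Rational(-1, 2), Add(2, 7, 0)), 41) = Add(Mul(Rational(-1, 2), 9), 41) = Add(Rational(-9, 2), 41) = Rational(73, 2)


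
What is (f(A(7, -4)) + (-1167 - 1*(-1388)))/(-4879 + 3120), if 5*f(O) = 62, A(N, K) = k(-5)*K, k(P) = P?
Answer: -1167/8795 ≈ -0.13269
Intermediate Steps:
A(N, K) = -5*K
f(O) = 62/5 (f(O) = (⅕)*62 = 62/5)
(f(A(7, -4)) + (-1167 - 1*(-1388)))/(-4879 + 3120) = (62/5 + (-1167 - 1*(-1388)))/(-4879 + 3120) = (62/5 + (-1167 + 1388))/(-1759) = (62/5 + 221)*(-1/1759) = (1167/5)*(-1/1759) = -1167/8795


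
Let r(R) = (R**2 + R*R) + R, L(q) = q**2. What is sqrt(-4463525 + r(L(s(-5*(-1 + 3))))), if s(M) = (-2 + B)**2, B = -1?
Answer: I*sqrt(4450322) ≈ 2109.6*I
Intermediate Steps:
s(M) = 9 (s(M) = (-2 - 1)**2 = (-3)**2 = 9)
r(R) = R + 2*R**2 (r(R) = (R**2 + R**2) + R = 2*R**2 + R = R + 2*R**2)
sqrt(-4463525 + r(L(s(-5*(-1 + 3))))) = sqrt(-4463525 + 9**2*(1 + 2*9**2)) = sqrt(-4463525 + 81*(1 + 2*81)) = sqrt(-4463525 + 81*(1 + 162)) = sqrt(-4463525 + 81*163) = sqrt(-4463525 + 13203) = sqrt(-4450322) = I*sqrt(4450322)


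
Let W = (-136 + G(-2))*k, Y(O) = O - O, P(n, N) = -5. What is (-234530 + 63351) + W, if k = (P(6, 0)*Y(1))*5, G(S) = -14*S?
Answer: -171179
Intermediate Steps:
Y(O) = 0
k = 0 (k = -5*0*5 = 0*5 = 0)
W = 0 (W = (-136 - 14*(-2))*0 = (-136 + 28)*0 = -108*0 = 0)
(-234530 + 63351) + W = (-234530 + 63351) + 0 = -171179 + 0 = -171179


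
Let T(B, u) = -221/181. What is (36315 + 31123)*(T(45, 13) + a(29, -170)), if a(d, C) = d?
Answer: 339078264/181 ≈ 1.8734e+6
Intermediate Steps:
T(B, u) = -221/181 (T(B, u) = -221*1/181 = -221/181)
(36315 + 31123)*(T(45, 13) + a(29, -170)) = (36315 + 31123)*(-221/181 + 29) = 67438*(5028/181) = 339078264/181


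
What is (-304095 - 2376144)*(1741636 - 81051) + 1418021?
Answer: -4450763261794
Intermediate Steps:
(-304095 - 2376144)*(1741636 - 81051) + 1418021 = -2680239*1660585 + 1418021 = -4450764679815 + 1418021 = -4450763261794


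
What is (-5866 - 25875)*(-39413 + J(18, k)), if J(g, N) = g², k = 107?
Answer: 1240723949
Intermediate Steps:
(-5866 - 25875)*(-39413 + J(18, k)) = (-5866 - 25875)*(-39413 + 18²) = -31741*(-39413 + 324) = -31741*(-39089) = 1240723949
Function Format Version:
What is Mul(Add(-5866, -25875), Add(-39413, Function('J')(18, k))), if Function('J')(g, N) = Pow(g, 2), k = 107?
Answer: 1240723949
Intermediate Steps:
Mul(Add(-5866, -25875), Add(-39413, Function('J')(18, k))) = Mul(Add(-5866, -25875), Add(-39413, Pow(18, 2))) = Mul(-31741, Add(-39413, 324)) = Mul(-31741, -39089) = 1240723949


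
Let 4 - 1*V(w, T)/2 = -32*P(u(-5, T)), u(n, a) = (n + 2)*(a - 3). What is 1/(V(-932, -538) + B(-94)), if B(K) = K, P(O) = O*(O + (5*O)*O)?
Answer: 1/1368229821610 ≈ 7.3087e-13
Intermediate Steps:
u(n, a) = (-3 + a)*(2 + n) (u(n, a) = (2 + n)*(-3 + a) = (-3 + a)*(2 + n))
P(O) = O*(O + 5*O**2)
V(w, T) = 8 + 64*(9 - 3*T)**2*(46 - 15*T) (V(w, T) = 8 - (-64)*(-6 - 3*(-5) + 2*T + T*(-5))**2*(1 + 5*(-6 - 3*(-5) + 2*T + T*(-5))) = 8 - (-64)*(-6 + 15 + 2*T - 5*T)**2*(1 + 5*(-6 + 15 + 2*T - 5*T)) = 8 - (-64)*(9 - 3*T)**2*(1 + 5*(9 - 3*T)) = 8 - (-64)*(9 - 3*T)**2*(1 + (45 - 15*T)) = 8 - (-64)*(9 - 3*T)**2*(46 - 15*T) = 8 + 64*(9 - 3*T)**2*(46 - 15*T))
1/(V(-932, -538) + B(-94)) = 1/((8 + 576*(3 - 1*(-538))**2*(46 - 15*(-538))) - 94) = 1/((8 + 576*(3 + 538)**2*(46 + 8070)) - 94) = 1/((8 + 576*541**2*8116) - 94) = 1/((8 + 576*292681*8116) - 94) = 1/((8 + 1368229821696) - 94) = 1/(1368229821704 - 94) = 1/1368229821610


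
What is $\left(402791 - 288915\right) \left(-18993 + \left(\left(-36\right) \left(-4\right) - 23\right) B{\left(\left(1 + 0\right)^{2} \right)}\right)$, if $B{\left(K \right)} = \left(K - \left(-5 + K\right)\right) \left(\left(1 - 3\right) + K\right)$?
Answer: $-2231741848$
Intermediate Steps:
$B{\left(K \right)} = -10 + 5 K$ ($B{\left(K \right)} = 5 \left(-2 + K\right) = -10 + 5 K$)
$\left(402791 - 288915\right) \left(-18993 + \left(\left(-36\right) \left(-4\right) - 23\right) B{\left(\left(1 + 0\right)^{2} \right)}\right) = \left(402791 - 288915\right) \left(-18993 + \left(\left(-36\right) \left(-4\right) - 23\right) \left(-10 + 5 \left(1 + 0\right)^{2}\right)\right) = 113876 \left(-18993 + \left(144 - 23\right) \left(-10 + 5 \cdot 1^{2}\right)\right) = 113876 \left(-18993 + 121 \left(-10 + 5 \cdot 1\right)\right) = 113876 \left(-18993 + 121 \left(-10 + 5\right)\right) = 113876 \left(-18993 + 121 \left(-5\right)\right) = 113876 \left(-18993 - 605\right) = 113876 \left(-19598\right) = -2231741848$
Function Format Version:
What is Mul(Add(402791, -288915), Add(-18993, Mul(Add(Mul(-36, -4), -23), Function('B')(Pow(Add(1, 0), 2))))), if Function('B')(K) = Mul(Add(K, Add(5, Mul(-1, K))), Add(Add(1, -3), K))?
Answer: -2231741848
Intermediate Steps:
Function('B')(K) = Add(-10, Mul(5, K)) (Function('B')(K) = Mul(5, Add(-2, K)) = Add(-10, Mul(5, K)))
Mul(Add(402791, -288915), Add(-18993, Mul(Add(Mul(-36, -4), -23), Function('B')(Pow(Add(1, 0), 2))))) = Mul(Add(402791, -288915), Add(-18993, Mul(Add(Mul(-36, -4), -23), Add(-10, Mul(5, Pow(Add(1, 0), 2)))))) = Mul(113876, Add(-18993, Mul(Add(144, -23), Add(-10, Mul(5, Pow(1, 2)))))) = Mul(113876, Add(-18993, Mul(121, Add(-10, Mul(5, 1))))) = Mul(113876, Add(-18993, Mul(121, Add(-10, 5)))) = Mul(113876, Add(-18993, Mul(121, -5))) = Mul(113876, Add(-18993, -605)) = Mul(113876, -19598) = -2231741848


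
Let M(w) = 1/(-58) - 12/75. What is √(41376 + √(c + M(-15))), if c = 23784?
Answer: √(3479721600 + 2030*√40820806)/290 ≈ 203.79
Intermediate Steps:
M(w) = -257/1450 (M(w) = 1*(-1/58) - 12*1/75 = -1/58 - 4/25 = -257/1450)
√(41376 + √(c + M(-15))) = √(41376 + √(23784 - 257/1450)) = √(41376 + √(34486543/1450)) = √(41376 + 7*√40820806/290)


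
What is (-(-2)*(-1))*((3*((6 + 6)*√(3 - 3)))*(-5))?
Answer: 0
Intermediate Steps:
(-(-2)*(-1))*((3*((6 + 6)*√(3 - 3)))*(-5)) = (-2*1)*((3*(12*√0))*(-5)) = -2*3*(12*0)*(-5) = -2*3*0*(-5) = -0*(-5) = -2*0 = 0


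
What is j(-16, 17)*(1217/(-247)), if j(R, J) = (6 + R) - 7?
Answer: 20689/247 ≈ 83.761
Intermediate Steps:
j(R, J) = -1 + R
j(-16, 17)*(1217/(-247)) = (-1 - 16)*(1217/(-247)) = -20689*(-1)/247 = -17*(-1217/247) = 20689/247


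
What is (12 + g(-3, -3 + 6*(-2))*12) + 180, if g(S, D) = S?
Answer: 156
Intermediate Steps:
(12 + g(-3, -3 + 6*(-2))*12) + 180 = (12 - 3*12) + 180 = (12 - 36) + 180 = -24 + 180 = 156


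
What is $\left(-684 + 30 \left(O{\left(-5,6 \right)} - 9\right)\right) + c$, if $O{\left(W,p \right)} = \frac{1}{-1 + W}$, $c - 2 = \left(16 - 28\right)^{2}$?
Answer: $-813$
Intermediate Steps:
$c = 146$ ($c = 2 + \left(16 - 28\right)^{2} = 2 + \left(-12\right)^{2} = 2 + 144 = 146$)
$\left(-684 + 30 \left(O{\left(-5,6 \right)} - 9\right)\right) + c = \left(-684 + 30 \left(\frac{1}{-1 - 5} - 9\right)\right) + 146 = \left(-684 + 30 \left(\frac{1}{-6} - 9\right)\right) + 146 = \left(-684 + 30 \left(- \frac{1}{6} - 9\right)\right) + 146 = \left(-684 + 30 \left(- \frac{55}{6}\right)\right) + 146 = \left(-684 - 275\right) + 146 = -959 + 146 = -813$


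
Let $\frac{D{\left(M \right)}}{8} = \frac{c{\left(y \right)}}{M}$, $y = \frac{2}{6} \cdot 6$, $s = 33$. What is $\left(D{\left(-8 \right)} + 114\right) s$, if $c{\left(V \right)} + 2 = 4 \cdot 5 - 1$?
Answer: $3201$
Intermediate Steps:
$y = 2$ ($y = 2 \cdot \frac{1}{6} \cdot 6 = \frac{1}{3} \cdot 6 = 2$)
$c{\left(V \right)} = 17$ ($c{\left(V \right)} = -2 + \left(4 \cdot 5 - 1\right) = -2 + \left(20 - 1\right) = -2 + 19 = 17$)
$D{\left(M \right)} = \frac{136}{M}$ ($D{\left(M \right)} = 8 \frac{17}{M} = \frac{136}{M}$)
$\left(D{\left(-8 \right)} + 114\right) s = \left(\frac{136}{-8} + 114\right) 33 = \left(136 \left(- \frac{1}{8}\right) + 114\right) 33 = \left(-17 + 114\right) 33 = 97 \cdot 33 = 3201$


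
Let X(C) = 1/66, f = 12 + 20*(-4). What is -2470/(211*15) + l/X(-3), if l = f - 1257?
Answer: -55356344/633 ≈ -87451.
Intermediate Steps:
f = -68 (f = 12 - 80 = -68)
X(C) = 1/66
l = -1325 (l = -68 - 1257 = -1325)
-2470/(211*15) + l/X(-3) = -2470/(211*15) - 1325/1/66 = -2470/3165 - 1325*66 = -2470*1/3165 - 87450 = -494/633 - 87450 = -55356344/633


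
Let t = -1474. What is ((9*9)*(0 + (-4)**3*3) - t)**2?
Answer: 198190084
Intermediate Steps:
((9*9)*(0 + (-4)**3*3) - t)**2 = ((9*9)*(0 + (-4)**3*3) - 1*(-1474))**2 = (81*(0 - 64*3) + 1474)**2 = (81*(0 - 192) + 1474)**2 = (81*(-192) + 1474)**2 = (-15552 + 1474)**2 = (-14078)**2 = 198190084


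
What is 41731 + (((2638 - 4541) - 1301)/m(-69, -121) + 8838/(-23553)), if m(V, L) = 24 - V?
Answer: 3382685439/81127 ≈ 41696.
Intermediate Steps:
41731 + (((2638 - 4541) - 1301)/m(-69, -121) + 8838/(-23553)) = 41731 + (((2638 - 4541) - 1301)/(24 - 1*(-69)) + 8838/(-23553)) = 41731 + ((-1903 - 1301)/(24 + 69) + 8838*(-1/23553)) = 41731 + (-3204/93 - 982/2617) = 41731 + (-3204*1/93 - 982/2617) = 41731 + (-1068/31 - 982/2617) = 41731 - 2825398/81127 = 3382685439/81127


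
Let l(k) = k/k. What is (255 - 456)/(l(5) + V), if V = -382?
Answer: 67/127 ≈ 0.52756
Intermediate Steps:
l(k) = 1
(255 - 456)/(l(5) + V) = (255 - 456)/(1 - 382) = -201/(-381) = -201*(-1/381) = 67/127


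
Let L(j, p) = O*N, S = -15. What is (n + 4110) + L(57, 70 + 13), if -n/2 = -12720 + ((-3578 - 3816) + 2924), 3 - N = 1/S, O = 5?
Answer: 115516/3 ≈ 38505.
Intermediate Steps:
N = 46/15 (N = 3 - 1/(-15) = 3 - 1*(-1/15) = 3 + 1/15 = 46/15 ≈ 3.0667)
n = 34380 (n = -2*(-12720 + ((-3578 - 3816) + 2924)) = -2*(-12720 + (-7394 + 2924)) = -2*(-12720 - 4470) = -2*(-17190) = 34380)
L(j, p) = 46/3 (L(j, p) = 5*(46/15) = 46/3)
(n + 4110) + L(57, 70 + 13) = (34380 + 4110) + 46/3 = 38490 + 46/3 = 115516/3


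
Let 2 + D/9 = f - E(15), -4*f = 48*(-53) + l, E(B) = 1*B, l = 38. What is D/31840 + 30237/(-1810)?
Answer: -38112693/2305216 ≈ -16.533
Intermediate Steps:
E(B) = B
f = 1253/2 (f = -(48*(-53) + 38)/4 = -(-2544 + 38)/4 = -¼*(-2506) = 1253/2 ≈ 626.50)
D = 10971/2 (D = -18 + 9*(1253/2 - 1*15) = -18 + 9*(1253/2 - 15) = -18 + 9*(1223/2) = -18 + 11007/2 = 10971/2 ≈ 5485.5)
D/31840 + 30237/(-1810) = (10971/2)/31840 + 30237/(-1810) = (10971/2)*(1/31840) + 30237*(-1/1810) = 10971/63680 - 30237/1810 = -38112693/2305216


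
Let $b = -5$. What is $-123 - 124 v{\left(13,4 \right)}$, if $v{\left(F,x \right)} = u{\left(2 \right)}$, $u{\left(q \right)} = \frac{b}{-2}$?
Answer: $-433$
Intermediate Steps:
$u{\left(q \right)} = \frac{5}{2}$ ($u{\left(q \right)} = - \frac{5}{-2} = \left(-5\right) \left(- \frac{1}{2}\right) = \frac{5}{2}$)
$v{\left(F,x \right)} = \frac{5}{2}$
$-123 - 124 v{\left(13,4 \right)} = -123 - 310 = -433$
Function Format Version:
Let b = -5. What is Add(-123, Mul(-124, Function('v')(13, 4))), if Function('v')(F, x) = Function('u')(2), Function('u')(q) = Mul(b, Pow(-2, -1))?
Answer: -433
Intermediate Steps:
Function('u')(q) = Rational(5, 2) (Function('u')(q) = Mul(-5, Pow(-2, -1)) = Mul(-5, Rational(-1, 2)) = Rational(5, 2))
Function('v')(F, x) = Rational(5, 2)
Add(-123, Mul(-124, Function('v')(13, 4))) = Add(-123, Mul(-124, Rational(5, 2))) = Add(-123, -310) = -433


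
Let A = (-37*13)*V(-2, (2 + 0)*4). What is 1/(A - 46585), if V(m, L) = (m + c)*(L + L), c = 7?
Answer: -1/85065 ≈ -1.1756e-5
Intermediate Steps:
V(m, L) = 2*L*(7 + m) (V(m, L) = (m + 7)*(L + L) = (7 + m)*(2*L) = 2*L*(7 + m))
A = -38480 (A = (-37*13)*(2*((2 + 0)*4)*(7 - 2)) = -962*2*4*5 = -962*8*5 = -481*80 = -38480)
1/(A - 46585) = 1/(-38480 - 46585) = 1/(-85065) = -1/85065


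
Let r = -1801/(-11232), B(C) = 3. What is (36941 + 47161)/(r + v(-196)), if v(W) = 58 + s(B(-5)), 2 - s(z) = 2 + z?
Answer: 944633664/619561 ≈ 1524.7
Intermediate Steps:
s(z) = -z (s(z) = 2 - (2 + z) = 2 + (-2 - z) = -z)
v(W) = 55 (v(W) = 58 - 1*3 = 58 - 3 = 55)
r = 1801/11232 (r = -1801*(-1/11232) = 1801/11232 ≈ 0.16035)
(36941 + 47161)/(r + v(-196)) = (36941 + 47161)/(1801/11232 + 55) = 84102/(619561/11232) = 84102*(11232/619561) = 944633664/619561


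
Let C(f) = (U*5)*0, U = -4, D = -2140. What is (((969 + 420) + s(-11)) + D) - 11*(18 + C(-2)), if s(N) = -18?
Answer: -967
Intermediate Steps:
C(f) = 0 (C(f) = -4*5*0 = -20*0 = 0)
(((969 + 420) + s(-11)) + D) - 11*(18 + C(-2)) = (((969 + 420) - 18) - 2140) - 11*(18 + 0) = ((1389 - 18) - 2140) - 11*18 = (1371 - 2140) - 198 = -769 - 198 = -967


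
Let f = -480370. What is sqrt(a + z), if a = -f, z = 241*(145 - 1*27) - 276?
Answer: 2*sqrt(127133) ≈ 713.11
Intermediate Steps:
z = 28162 (z = 241*(145 - 27) - 276 = 241*118 - 276 = 28438 - 276 = 28162)
a = 480370 (a = -1*(-480370) = 480370)
sqrt(a + z) = sqrt(480370 + 28162) = sqrt(508532) = 2*sqrt(127133)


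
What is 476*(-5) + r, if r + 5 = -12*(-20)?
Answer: -2145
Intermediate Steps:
r = 235 (r = -5 - 12*(-20) = -5 + 240 = 235)
476*(-5) + r = 476*(-5) + 235 = -2380 + 235 = -2145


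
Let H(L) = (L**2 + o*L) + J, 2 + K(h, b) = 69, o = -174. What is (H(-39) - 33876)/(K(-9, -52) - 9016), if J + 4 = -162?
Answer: 25735/8949 ≈ 2.8757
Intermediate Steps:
K(h, b) = 67 (K(h, b) = -2 + 69 = 67)
J = -166 (J = -4 - 162 = -166)
H(L) = -166 + L**2 - 174*L (H(L) = (L**2 - 174*L) - 166 = -166 + L**2 - 174*L)
(H(-39) - 33876)/(K(-9, -52) - 9016) = ((-166 + (-39)**2 - 174*(-39)) - 33876)/(67 - 9016) = ((-166 + 1521 + 6786) - 33876)/(-8949) = (8141 - 33876)*(-1/8949) = -25735*(-1/8949) = 25735/8949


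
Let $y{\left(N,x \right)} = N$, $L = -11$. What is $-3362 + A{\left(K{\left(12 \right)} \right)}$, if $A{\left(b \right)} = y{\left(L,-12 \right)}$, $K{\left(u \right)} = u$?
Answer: $-3373$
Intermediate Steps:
$A{\left(b \right)} = -11$
$-3362 + A{\left(K{\left(12 \right)} \right)} = -3362 - 11 = -3373$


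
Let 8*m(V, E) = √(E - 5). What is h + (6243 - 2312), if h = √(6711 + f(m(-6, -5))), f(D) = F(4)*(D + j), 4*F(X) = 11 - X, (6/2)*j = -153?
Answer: 3931 + √(423792 + 14*I*√10)/8 ≈ 4012.4 + 0.0042504*I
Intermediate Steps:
j = -51 (j = (⅓)*(-153) = -51)
F(X) = 11/4 - X/4 (F(X) = (11 - X)/4 = 11/4 - X/4)
m(V, E) = √(-5 + E)/8 (m(V, E) = √(E - 5)/8 = √(-5 + E)/8)
f(D) = -357/4 + 7*D/4 (f(D) = (11/4 - ¼*4)*(D - 51) = (11/4 - 1)*(-51 + D) = 7*(-51 + D)/4 = -357/4 + 7*D/4)
h = √(26487/4 + 7*I*√10/32) (h = √(6711 + (-357/4 + 7*(√(-5 - 5)/8)/4)) = √(6711 + (-357/4 + 7*(√(-10)/8)/4)) = √(6711 + (-357/4 + 7*((I*√10)/8)/4)) = √(6711 + (-357/4 + 7*(I*√10/8)/4)) = √(6711 + (-357/4 + 7*I*√10/32)) = √(26487/4 + 7*I*√10/32) ≈ 81.374 + 0.0042*I)
h + (6243 - 2312) = √(423792 + 14*I*√10)/8 + (6243 - 2312) = √(423792 + 14*I*√10)/8 + 3931 = 3931 + √(423792 + 14*I*√10)/8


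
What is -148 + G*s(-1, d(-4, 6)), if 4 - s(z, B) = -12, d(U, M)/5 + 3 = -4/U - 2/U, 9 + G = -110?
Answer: -2052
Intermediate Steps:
G = -119 (G = -9 - 110 = -119)
d(U, M) = -15 - 30/U (d(U, M) = -15 + 5*(-4/U - 2/U) = -15 + 5*(-6/U) = -15 - 30/U)
s(z, B) = 16 (s(z, B) = 4 - 1*(-12) = 4 + 12 = 16)
-148 + G*s(-1, d(-4, 6)) = -148 - 119*16 = -148 - 1904 = -2052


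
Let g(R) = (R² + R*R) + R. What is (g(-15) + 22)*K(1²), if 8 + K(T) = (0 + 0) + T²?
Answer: -3199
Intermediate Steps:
g(R) = R + 2*R² (g(R) = (R² + R²) + R = 2*R² + R = R + 2*R²)
K(T) = -8 + T² (K(T) = -8 + ((0 + 0) + T²) = -8 + (0 + T²) = -8 + T²)
(g(-15) + 22)*K(1²) = (-15*(1 + 2*(-15)) + 22)*(-8 + (1²)²) = (-15*(1 - 30) + 22)*(-8 + 1²) = (-15*(-29) + 22)*(-8 + 1) = (435 + 22)*(-7) = 457*(-7) = -3199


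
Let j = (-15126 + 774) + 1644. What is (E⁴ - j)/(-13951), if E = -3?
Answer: -1827/1993 ≈ -0.91671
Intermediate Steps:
j = -12708 (j = -14352 + 1644 = -12708)
(E⁴ - j)/(-13951) = ((-3)⁴ - 1*(-12708))/(-13951) = (81 + 12708)*(-1/13951) = 12789*(-1/13951) = -1827/1993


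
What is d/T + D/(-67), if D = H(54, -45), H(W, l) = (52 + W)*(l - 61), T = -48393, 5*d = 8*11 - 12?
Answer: 143090192/853245 ≈ 167.70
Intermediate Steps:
d = 76/5 (d = (8*11 - 12)/5 = (88 - 12)/5 = (⅕)*76 = 76/5 ≈ 15.200)
H(W, l) = (-61 + l)*(52 + W) (H(W, l) = (52 + W)*(-61 + l) = (-61 + l)*(52 + W))
D = -11236 (D = -3172 - 61*54 + 52*(-45) + 54*(-45) = -3172 - 3294 - 2340 - 2430 = -11236)
d/T + D/(-67) = (76/5)/(-48393) - 11236/(-67) = (76/5)*(-1/48393) - 11236*(-1/67) = -4/12735 + 11236/67 = 143090192/853245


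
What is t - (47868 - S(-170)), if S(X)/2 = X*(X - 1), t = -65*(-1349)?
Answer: 97957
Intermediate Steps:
t = 87685
S(X) = 2*X*(-1 + X) (S(X) = 2*(X*(X - 1)) = 2*(X*(-1 + X)) = 2*X*(-1 + X))
t - (47868 - S(-170)) = 87685 - (47868 - 2*(-170)*(-1 - 170)) = 87685 - (47868 - 2*(-170)*(-171)) = 87685 - (47868 - 1*58140) = 87685 - (47868 - 58140) = 87685 - 1*(-10272) = 87685 + 10272 = 97957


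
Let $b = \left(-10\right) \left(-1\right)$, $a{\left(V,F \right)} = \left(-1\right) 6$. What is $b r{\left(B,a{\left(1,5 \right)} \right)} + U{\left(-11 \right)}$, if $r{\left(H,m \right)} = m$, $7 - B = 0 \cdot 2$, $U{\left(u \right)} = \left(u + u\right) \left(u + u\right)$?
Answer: $424$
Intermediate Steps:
$a{\left(V,F \right)} = -6$
$b = 10$
$U{\left(u \right)} = 4 u^{2}$ ($U{\left(u \right)} = 2 u 2 u = 4 u^{2}$)
$B = 7$ ($B = 7 - 0 \cdot 2 = 7 - 0 = 7 + 0 = 7$)
$b r{\left(B,a{\left(1,5 \right)} \right)} + U{\left(-11 \right)} = 10 \left(-6\right) + 4 \left(-11\right)^{2} = -60 + 4 \cdot 121 = -60 + 484 = 424$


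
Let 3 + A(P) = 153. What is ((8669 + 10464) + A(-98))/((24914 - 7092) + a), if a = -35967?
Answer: -19283/18145 ≈ -1.0627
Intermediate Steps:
A(P) = 150 (A(P) = -3 + 153 = 150)
((8669 + 10464) + A(-98))/((24914 - 7092) + a) = ((8669 + 10464) + 150)/((24914 - 7092) - 35967) = (19133 + 150)/(17822 - 35967) = 19283/(-18145) = 19283*(-1/18145) = -19283/18145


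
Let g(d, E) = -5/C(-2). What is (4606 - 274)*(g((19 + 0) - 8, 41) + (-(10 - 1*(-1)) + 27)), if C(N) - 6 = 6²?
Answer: 481574/7 ≈ 68796.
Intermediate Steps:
C(N) = 42 (C(N) = 6 + 6² = 6 + 36 = 42)
g(d, E) = -5/42
(4606 - 274)*(g((19 + 0) - 8, 41) + (-(10 - 1*(-1)) + 27)) = (4606 - 274)*(-5/42 + (-(10 - 1*(-1)) + 27)) = 4332*(-5/42 + (-(10 + 1) + 27)) = 4332*(-5/42 + (-1*11 + 27)) = 4332*(-5/42 + (-11 + 27)) = 4332*(-5/42 + 16) = 4332*(667/42) = 481574/7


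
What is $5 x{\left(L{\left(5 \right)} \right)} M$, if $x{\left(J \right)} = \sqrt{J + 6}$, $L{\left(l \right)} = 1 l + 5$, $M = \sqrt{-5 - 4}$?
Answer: $60 i \approx 60.0 i$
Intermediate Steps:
$M = 3 i$ ($M = \sqrt{-9} = 3 i \approx 3.0 i$)
$L{\left(l \right)} = 5 + l$ ($L{\left(l \right)} = l + 5 = 5 + l$)
$x{\left(J \right)} = \sqrt{6 + J}$
$5 x{\left(L{\left(5 \right)} \right)} M = 5 \sqrt{6 + \left(5 + 5\right)} 3 i = 5 \sqrt{6 + 10} \cdot 3 i = 5 \sqrt{16} \cdot 3 i = 5 \cdot 4 \cdot 3 i = 20 \cdot 3 i = 60 i$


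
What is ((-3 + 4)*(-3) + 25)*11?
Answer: 242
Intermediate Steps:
((-3 + 4)*(-3) + 25)*11 = (1*(-3) + 25)*11 = (-3 + 25)*11 = 22*11 = 242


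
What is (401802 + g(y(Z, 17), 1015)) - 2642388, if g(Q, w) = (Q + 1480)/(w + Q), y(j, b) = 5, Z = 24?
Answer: -152359749/68 ≈ -2.2406e+6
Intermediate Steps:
g(Q, w) = (1480 + Q)/(Q + w)
(401802 + g(y(Z, 17), 1015)) - 2642388 = (401802 + (1480 + 5)/(5 + 1015)) - 2642388 = (401802 + 1485/1020) - 2642388 = (401802 + (1/1020)*1485) - 2642388 = (401802 + 99/68) - 2642388 = 27322635/68 - 2642388 = -152359749/68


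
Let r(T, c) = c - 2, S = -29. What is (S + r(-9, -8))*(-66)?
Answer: 2574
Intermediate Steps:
r(T, c) = -2 + c
(S + r(-9, -8))*(-66) = (-29 + (-2 - 8))*(-66) = (-29 - 10)*(-66) = -39*(-66) = 2574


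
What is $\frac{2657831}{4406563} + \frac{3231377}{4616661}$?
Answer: $\frac{3787081578506}{2906229649449} \approx 1.3031$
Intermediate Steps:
$\frac{2657831}{4406563} + \frac{3231377}{4616661} = \frac{3787081578506}{2906229649449}$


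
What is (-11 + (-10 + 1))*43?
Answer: -860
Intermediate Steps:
(-11 + (-10 + 1))*43 = (-11 - 9)*43 = -20*43 = -860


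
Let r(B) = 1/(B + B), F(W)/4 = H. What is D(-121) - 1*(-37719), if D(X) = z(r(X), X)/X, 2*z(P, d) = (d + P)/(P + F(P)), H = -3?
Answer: 26516804907/703010 ≈ 37719.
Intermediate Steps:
F(W) = -12 (F(W) = 4*(-3) = -12)
r(B) = 1/(2*B)
z(P, d) = (P + d)/(2*(-12 + P)) (z(P, d) = ((d + P)/(P - 12))/2 = ((P + d)/(-12 + P))/2 = (P + d)/(2*(-12 + P)))
D(X) = (X + 1/(2*X))/(2*X*(-12 + 1/(2*X))) (D(X) = ((1/(2*X) + X)/(2*(-12 + 1/(2*X))))/X = ((X + 1/(2*X))/(2*(-12 + 1/(2*X))))/X = (X + 1/(2*X))/(2*X*(-12 + 1/(2*X))))
D(-121) - 1*(-37719) = (-1/2 - 1*(-121)**2)/((-121)*(-1 + 24*(-121))) - 1*(-37719) = -(-1/2 - 1*14641)/(121*(-1 - 2904)) + 37719 = -1/121*(-1/2 - 14641)/(-2905) + 37719 = -1/121*(-1/2905)*(-29283/2) + 37719 = -29283/703010 + 37719 = 26516804907/703010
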